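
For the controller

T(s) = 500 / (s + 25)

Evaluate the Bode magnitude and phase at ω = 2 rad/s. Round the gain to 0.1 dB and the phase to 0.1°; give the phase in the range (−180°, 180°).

Substitute s = j2:
Numerator: 500 = 500 + j0
Denominator: (j2) + 25 = 25 + j2
|N| = √(500² + 0²) ≈ 500, ∠N ≈ 0.00°
|D| = √(25² + 2²) ≈ 25.08, ∠D ≈ 4.57°
|T| = 500 / 25.08 ≈ 19.936
Gain = 20 log₁₀(19.936) ≈ 25.99 dB
∠T = 0.00° − 4.57° = -4.57°

26.0 dB, -4.6°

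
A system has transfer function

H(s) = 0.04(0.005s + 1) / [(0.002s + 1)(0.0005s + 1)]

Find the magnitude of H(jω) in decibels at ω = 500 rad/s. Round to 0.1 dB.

At ω = 500 rad/s:
zero (1 + j500·0.005) = 1 + j2.5 → |·| ≈ 2.6926, ∠ ≈ 68.20°
pole (1 + j500·0.002) = 1 + j1 → |·| ≈ 1.4142, ∠ ≈ 45.00°
pole (1 + j500·0.0005) = 1 + j0.25 → |·| ≈ 1.0308, ∠ ≈ 14.04°
|H| = 0.04 · 2.6926 / (1.4142 · 1.0308) ≈ 0.073883
Gain = 20 log₁₀(0.073883) ≈ -22.63 dB

-22.6 dB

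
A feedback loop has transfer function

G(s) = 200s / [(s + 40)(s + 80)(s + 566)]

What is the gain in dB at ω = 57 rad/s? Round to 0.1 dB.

-50.7 dB

At s = jω = j57:
zero at origin: s = j57 → |·| = 57, ∠ = 90.00°
pole (s+40): 40 + j57 → |·| = √(40²+57²) = √4849 ≈ 69.635, ∠ = arctan(57/40) ≈ 54.94°
pole (s+80): 80 + j57 → |·| = √(80²+57²) = √9649 ≈ 98.229, ∠ = arctan(57/80) ≈ 35.47°
pole (s+566): 566 + j57 → |·| = √(566²+57²) = √323605 ≈ 568.86, ∠ = arctan(57/566) ≈ 5.75°
|G| = 200 · 57 / 3.8911e+06 ≈ 0.0029298
Gain = 20 log₁₀(0.0029298) ≈ -50.66 dB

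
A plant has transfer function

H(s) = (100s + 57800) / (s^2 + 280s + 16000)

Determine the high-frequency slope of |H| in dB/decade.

-20 dB/decade

Each pole contributes −20 dB/decade at high frequency; each zero contributes +20 dB/decade.
Net: 1 zero(s) − 2 pole(s) → -20 dB/decade.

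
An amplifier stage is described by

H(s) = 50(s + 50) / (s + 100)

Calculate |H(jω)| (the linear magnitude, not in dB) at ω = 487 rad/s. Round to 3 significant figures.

At s = jω = j487:
zero (s+50): 50 + j487 → |·| = √(50²+487²) = √239669 ≈ 489.56, ∠ = arctan(487/50) ≈ 84.14°
pole (s+100): 100 + j487 → |·| = √(100²+487²) = √247169 ≈ 497.16, ∠ = arctan(487/100) ≈ 78.40°
|H| = 50 · 489.56 / 497.16 ≈ 49.236

49.2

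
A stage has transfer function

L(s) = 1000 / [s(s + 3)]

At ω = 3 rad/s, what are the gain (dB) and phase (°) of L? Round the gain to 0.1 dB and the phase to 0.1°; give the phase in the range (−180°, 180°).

At s = jω = j3:
pole (s+3): 3 + j3 → |·| = √(3²+3²) = √18 ≈ 4.2426, ∠ = arctan(3/3) ≈ 45.00°
pole at origin: |s| = 3, ∠ = 90.00° (in denominator)
|L| = 1000 / 12.728 ≈ 78.567
Gain = 20 log₁₀(78.567) ≈ 37.90 dB
∠L = 0.00° − 135.00° = -135.00°

37.9 dB, -135.0°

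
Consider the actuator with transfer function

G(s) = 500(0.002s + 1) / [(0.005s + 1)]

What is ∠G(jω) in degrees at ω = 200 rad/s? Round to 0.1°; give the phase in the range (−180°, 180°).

At ω = 200 rad/s:
zero (1 + j200·0.002) = 1 + j0.4 → |·| ≈ 1.077, ∠ ≈ 21.80°
pole (1 + j200·0.005) = 1 + j1 → |·| ≈ 1.4142, ∠ ≈ 45.00°
∠G = (21.80°) − (45.00°) = -23.20°

-23.2°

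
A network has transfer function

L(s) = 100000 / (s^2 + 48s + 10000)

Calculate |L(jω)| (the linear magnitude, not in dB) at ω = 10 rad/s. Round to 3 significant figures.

10.1

At s = jω = j10:
quadratic: (j10)² + 48·j10 + 10000 = 9900 + j480 → |·| ≈ 9911.6, ∠ ≈ 2.78°
|L| = 100000 / 9911.6 ≈ 10.089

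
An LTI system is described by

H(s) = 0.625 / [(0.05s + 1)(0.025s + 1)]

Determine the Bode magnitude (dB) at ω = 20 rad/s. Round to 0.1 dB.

At ω = 20 rad/s:
pole (1 + j20·0.05) = 1 + j1 → |·| ≈ 1.4142, ∠ ≈ 45.00°
pole (1 + j20·0.025) = 1 + j0.5 → |·| ≈ 1.118, ∠ ≈ 26.57°
|H| = 0.625 · 1 / (1.4142 · 1.118) ≈ 0.3953
Gain = 20 log₁₀(0.3953) ≈ -8.06 dB

-8.1 dB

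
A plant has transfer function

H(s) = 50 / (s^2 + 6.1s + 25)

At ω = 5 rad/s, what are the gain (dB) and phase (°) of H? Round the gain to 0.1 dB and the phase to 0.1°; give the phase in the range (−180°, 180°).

At s = jω = j5:
quadratic: (j5)² + 6.1·j5 + 25 = 0 + j30.5 → |·| ≈ 30.5, ∠ ≈ 90.00°
|H| = 50 / 30.5 ≈ 1.6393
Gain = 20 log₁₀(1.6393) ≈ 4.29 dB
∠H = 0.00° − 90.00° = -90.00°

4.3 dB, -90.0°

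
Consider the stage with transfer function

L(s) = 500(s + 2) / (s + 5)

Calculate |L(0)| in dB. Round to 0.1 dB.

L(0) = 500·2 / (5) = 200
20 log₁₀(200) ≈ 46.02 dB

46.0 dB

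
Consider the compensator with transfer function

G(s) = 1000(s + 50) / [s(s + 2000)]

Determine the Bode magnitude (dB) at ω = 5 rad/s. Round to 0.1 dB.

14.0 dB

At s = jω = j5:
zero (s+50): 50 + j5 → |·| = √(50²+5²) = √2525 ≈ 50.249, ∠ = arctan(5/50) ≈ 5.71°
pole (s+2000): 2000 + j5 → |·| = √(2000²+5²) = √4000025 ≈ 2000, ∠ = arctan(5/2000) ≈ 0.14°
pole at origin: |s| = 5, ∠ = 90.00° (in denominator)
|G| = 1000 · 50.249 / 10000 ≈ 5.0249
Gain = 20 log₁₀(5.0249) ≈ 14.02 dB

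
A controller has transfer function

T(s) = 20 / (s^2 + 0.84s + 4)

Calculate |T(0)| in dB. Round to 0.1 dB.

14.0 dB

T(0) = 20 / 4 = 5
20 log₁₀(5) ≈ 13.98 dB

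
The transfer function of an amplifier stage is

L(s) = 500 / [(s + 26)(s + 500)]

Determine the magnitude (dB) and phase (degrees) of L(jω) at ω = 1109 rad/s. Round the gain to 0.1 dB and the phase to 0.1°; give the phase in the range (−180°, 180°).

-68.6 dB, -154.4°

At s = jω = j1109:
pole (s+26): 26 + j1109 → |·| = √(26²+1109²) = √1230557 ≈ 1109.3, ∠ = arctan(1109/26) ≈ 88.66°
pole (s+500): 500 + j1109 → |·| = √(500²+1109²) = √1479881 ≈ 1216.5, ∠ = arctan(1109/500) ≈ 65.73°
|L| = 500 / 1.3495e+06 ≈ 0.00037051
Gain = 20 log₁₀(0.00037051) ≈ -68.62 dB
∠L = 0.00° − 154.39° = -154.39°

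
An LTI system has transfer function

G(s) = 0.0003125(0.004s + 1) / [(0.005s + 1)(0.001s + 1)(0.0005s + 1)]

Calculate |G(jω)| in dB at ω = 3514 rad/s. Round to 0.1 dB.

-89.4 dB

At ω = 3514 rad/s:
zero (1 + j3514·0.004) = 1 + j14.056 → |·| ≈ 14.092, ∠ ≈ 85.93°
pole (1 + j3514·0.005) = 1 + j17.57 → |·| ≈ 17.598, ∠ ≈ 86.74°
pole (1 + j3514·0.001) = 1 + j3.514 → |·| ≈ 3.6535, ∠ ≈ 74.11°
pole (1 + j3514·0.0005) = 1 + j1.757 → |·| ≈ 2.0216, ∠ ≈ 60.35°
|G| = 0.0003125 · 14.092 / (17.598 · 3.6535 · 2.0216) ≈ 3.3881e-05
Gain = 20 log₁₀(3.3881e-05) ≈ -89.40 dB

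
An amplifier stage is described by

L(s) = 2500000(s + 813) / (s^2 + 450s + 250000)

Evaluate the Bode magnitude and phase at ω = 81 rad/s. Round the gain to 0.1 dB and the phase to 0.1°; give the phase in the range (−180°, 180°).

At s = jω = j81:
zero (s+813): 813 + j81 → |·| = √(813²+81²) = √667530 ≈ 817.03, ∠ = arctan(81/813) ≈ 5.69°
quadratic: (j81)² + 450·j81 + 250000 = 243439 + j36450 → |·| ≈ 2.4615e+05, ∠ ≈ 8.52°
|L| = 2500000 · 817.03 / 2.4615e+05 ≈ 8298.1
Gain = 20 log₁₀(8298.1) ≈ 78.38 dB
∠L = 5.69° − 8.52° = -2.83°

78.4 dB, -2.8°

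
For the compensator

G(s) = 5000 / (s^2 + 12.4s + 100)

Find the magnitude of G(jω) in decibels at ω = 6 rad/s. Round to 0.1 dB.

34.1 dB

At s = jω = j6:
quadratic: (j6)² + 12.4·j6 + 100 = 64 + j74.4 → |·| ≈ 98.139, ∠ ≈ 49.30°
|G| = 5000 / 98.139 ≈ 50.948
Gain = 20 log₁₀(50.948) ≈ 34.14 dB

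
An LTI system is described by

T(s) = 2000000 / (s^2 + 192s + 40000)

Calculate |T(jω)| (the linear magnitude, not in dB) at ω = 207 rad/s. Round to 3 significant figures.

At s = jω = j207:
quadratic: (j207)² + 192·j207 + 40000 = -2849 + j39744 → |·| ≈ 39846, ∠ ≈ 94.10°
|T| = 2000000 / 39846 ≈ 50.193

50.2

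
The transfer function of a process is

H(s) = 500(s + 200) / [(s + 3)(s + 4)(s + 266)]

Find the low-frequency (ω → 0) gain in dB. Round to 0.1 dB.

H(0) = 500·200 / (3·4·266) ≈ 31.328
20 log₁₀(31.328) ≈ 29.92 dB

29.9 dB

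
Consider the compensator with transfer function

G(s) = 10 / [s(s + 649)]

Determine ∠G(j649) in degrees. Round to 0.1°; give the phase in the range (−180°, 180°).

At s = jω = j649:
pole (s+649): 649 + j649 → |·| = √(649²+649²) = √842402 ≈ 917.82, ∠ = arctan(649/649) ≈ 45.00°
pole at origin: |s| = 649, ∠ = 90.00° (in denominator)
∠G = 0.00° − 135.00° = -135.00°

-135.0°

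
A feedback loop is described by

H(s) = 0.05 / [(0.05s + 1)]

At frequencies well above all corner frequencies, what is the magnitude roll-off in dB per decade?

-20 dB/decade

Each pole contributes −20 dB/decade at high frequency; each zero contributes +20 dB/decade.
Net: 0 zero(s) − 1 pole(s) → -20 dB/decade.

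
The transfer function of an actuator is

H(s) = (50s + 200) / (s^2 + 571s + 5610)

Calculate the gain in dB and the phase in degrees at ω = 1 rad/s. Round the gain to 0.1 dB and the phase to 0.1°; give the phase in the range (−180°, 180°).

-28.7 dB, 8.2°

Substitute s = j1:
Numerator: 50(j1) + 200 = 200 + j50
Denominator: (j1)^2 + 571(j1) + 5610 = 5609 + j571
|N| = √(200² + 50²) ≈ 206.16, ∠N ≈ 14.04°
|D| = √(5609² + 571²) ≈ 5638, ∠D ≈ 5.81°
|H| = 206.16 / 5638 ≈ 0.036566
Gain = 20 log₁₀(0.036566) ≈ -28.74 dB
∠H = 14.04° − 5.81° = 8.23°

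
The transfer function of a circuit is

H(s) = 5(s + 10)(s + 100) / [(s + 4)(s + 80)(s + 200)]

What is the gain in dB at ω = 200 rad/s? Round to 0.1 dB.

-34.7 dB

At s = jω = j200:
zero (s+10): 10 + j200 → |·| = √(10²+200²) = √40100 ≈ 200.25, ∠ = arctan(200/10) ≈ 87.14°
zero (s+100): 100 + j200 → |·| = √(100²+200²) = √50000 ≈ 223.61, ∠ = arctan(200/100) ≈ 63.43°
pole (s+4): 4 + j200 → |·| = √(4²+200²) = √40016 ≈ 200.04, ∠ = arctan(200/4) ≈ 88.85°
pole (s+80): 80 + j200 → |·| = √(80²+200²) = √46400 ≈ 215.41, ∠ = arctan(200/80) ≈ 68.20°
pole (s+200): 200 + j200 → |·| = √(200²+200²) = √80000 ≈ 282.84, ∠ = arctan(200/200) ≈ 45.00°
|H| = 5 · 44778 / 1.2188e+07 ≈ 0.01837
Gain = 20 log₁₀(0.01837) ≈ -34.72 dB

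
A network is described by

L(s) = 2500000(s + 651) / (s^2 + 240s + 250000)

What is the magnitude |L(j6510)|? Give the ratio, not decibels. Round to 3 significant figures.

At s = jω = j6510:
zero (s+651): 651 + j6510 → |·| = √(651²+6510²) = √42803901 ≈ 6542.5, ∠ = arctan(6510/651) ≈ 84.29°
quadratic: (j6510)² + 240·j6510 + 250000 = -42130100 + j1562400 → |·| ≈ 4.2159e+07, ∠ ≈ 177.88°
|L| = 2500000 · 6542.5 / 4.2159e+07 ≈ 387.97

388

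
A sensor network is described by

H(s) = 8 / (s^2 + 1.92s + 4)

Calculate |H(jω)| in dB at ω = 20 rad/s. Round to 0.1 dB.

At s = jω = j20:
quadratic: (j20)² + 1.92·j20 + 4 = -396 + j38.4 → |·| ≈ 397.86, ∠ ≈ 174.46°
|H| = 8 / 397.86 ≈ 0.020108
Gain = 20 log₁₀(0.020108) ≈ -33.93 dB

-33.9 dB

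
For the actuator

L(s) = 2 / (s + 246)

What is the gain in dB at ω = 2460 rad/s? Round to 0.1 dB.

-61.8 dB

Substitute s = j2460:
Numerator: 2 = 2 + j0
Denominator: (j2460) + 246 = 246 + j2460
|N| = √(2² + 0²) ≈ 2, ∠N ≈ 0.00°
|D| = √(246² + 2460²) ≈ 2472.3, ∠D ≈ 84.29°
|L| = 2 / 2472.3 ≈ 0.00080896
Gain = 20 log₁₀(0.00080896) ≈ -61.84 dB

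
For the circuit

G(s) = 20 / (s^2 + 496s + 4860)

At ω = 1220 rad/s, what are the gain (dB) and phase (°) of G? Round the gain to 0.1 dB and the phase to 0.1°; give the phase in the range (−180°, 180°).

-98.1 dB, -157.8°

Substitute s = j1220:
Numerator: 20 = 20 + j0
Denominator: (j1220)^2 + 496(j1220) + 4860 = -1483540 + j605120
|N| = √(20² + 0²) ≈ 20, ∠N ≈ 0.00°
|D| = √(1483540² + 605120²) ≈ 1.6022e+06, ∠D ≈ 157.81°
|G| = 20 / 1.6022e+06 ≈ 1.2483e-05
Gain = 20 log₁₀(1.2483e-05) ≈ -98.07 dB
∠G = 0.00° − 157.81° = -157.81°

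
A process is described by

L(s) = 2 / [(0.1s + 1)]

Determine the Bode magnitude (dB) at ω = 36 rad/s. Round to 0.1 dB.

At ω = 36 rad/s:
pole (1 + j36·0.1) = 1 + j3.6 → |·| ≈ 3.7363, ∠ ≈ 74.48°
|L| = 2 · 1 / (3.7363) ≈ 0.53529
Gain = 20 log₁₀(0.53529) ≈ -5.43 dB

-5.4 dB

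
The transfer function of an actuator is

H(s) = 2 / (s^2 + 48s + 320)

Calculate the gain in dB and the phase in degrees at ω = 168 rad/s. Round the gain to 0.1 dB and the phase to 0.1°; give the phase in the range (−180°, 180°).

Substitute s = j168:
Numerator: 2 = 2 + j0
Denominator: (j168)^2 + 48(j168) + 320 = -27904 + j8064
|N| = √(2² + 0²) ≈ 2, ∠N ≈ 0.00°
|D| = √(27904² + 8064²) ≈ 29046, ∠D ≈ 163.88°
|H| = 2 / 29046 ≈ 6.8856e-05
Gain = 20 log₁₀(6.8856e-05) ≈ -83.24 dB
∠H = 0.00° − 163.88° = -163.88°

-83.2 dB, -163.9°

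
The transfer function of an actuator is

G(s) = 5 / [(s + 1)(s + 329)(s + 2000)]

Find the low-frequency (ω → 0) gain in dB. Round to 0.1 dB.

G(0) = 5 / (1·329·2000) ≈ 7.5988e-06
20 log₁₀(7.5988e-06) ≈ -102.39 dB

-102.4 dB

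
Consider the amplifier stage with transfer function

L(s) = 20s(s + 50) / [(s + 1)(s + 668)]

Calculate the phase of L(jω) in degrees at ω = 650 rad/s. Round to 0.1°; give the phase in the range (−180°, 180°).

41.5°

At s = jω = j650:
zero (s+50): 50 + j650 → |·| = √(50²+650²) = √425000 ≈ 651.92, ∠ = arctan(650/50) ≈ 85.60°
zero at origin: s = j650 → |·| = 650, ∠ = 90.00°
pole (s+1): 1 + j650 → |·| = √(1²+650²) = √422501 ≈ 650, ∠ = arctan(650/1) ≈ 89.91°
pole (s+668): 668 + j650 → |·| = √(668²+650²) = √868724 ≈ 932.05, ∠ = arctan(650/668) ≈ 44.22°
∠L = 175.60° − 134.13° = 41.47°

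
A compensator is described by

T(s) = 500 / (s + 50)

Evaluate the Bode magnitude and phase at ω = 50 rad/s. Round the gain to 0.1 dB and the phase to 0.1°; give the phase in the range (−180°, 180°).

17.0 dB, -45.0°

At s = jω = j50:
pole (s+50): 50 + j50 → |·| = √(50²+50²) = √5000 ≈ 70.711, ∠ = arctan(50/50) ≈ 45.00°
|T| = 500 / 70.711 ≈ 7.071
Gain = 20 log₁₀(7.071) ≈ 16.99 dB
∠T = 0.00° − 45.00° = -45.00°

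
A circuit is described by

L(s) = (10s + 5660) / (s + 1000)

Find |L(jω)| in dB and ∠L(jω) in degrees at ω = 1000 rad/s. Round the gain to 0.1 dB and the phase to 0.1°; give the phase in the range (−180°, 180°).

Substitute s = j1000:
Numerator: 10(j1000) + 5660 = 5660 + j10000
Denominator: (j1000) + 1000 = 1000 + j1000
|N| = √(5660² + 10000²) ≈ 11491, ∠N ≈ 60.49°
|D| = √(1000² + 1000²) ≈ 1414.2, ∠D ≈ 45.00°
|L| = 11491 / 1414.2 ≈ 8.1254
Gain = 20 log₁₀(8.1254) ≈ 18.20 dB
∠L = 60.49° − 45.00° = 15.49°

18.2 dB, 15.5°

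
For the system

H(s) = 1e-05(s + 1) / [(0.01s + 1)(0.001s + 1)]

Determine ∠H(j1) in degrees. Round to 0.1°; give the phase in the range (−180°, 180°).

44.4°

At ω = 1 rad/s:
zero (1 + j1·1) = 1 + j1 → |·| ≈ 1.4142, ∠ ≈ 45.00°
pole (1 + j1·0.01) = 1 + j0.01 → |·| ≈ 1, ∠ ≈ 0.57°
pole (1 + j1·0.001) = 1 + j0.001 → |·| ≈ 1, ∠ ≈ 0.06°
∠H = (45.00°) − (0.57° + 0.06°) = 44.37°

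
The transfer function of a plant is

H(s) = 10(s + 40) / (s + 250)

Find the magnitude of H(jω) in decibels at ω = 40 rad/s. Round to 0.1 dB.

7.0 dB

At s = jω = j40:
zero (s+40): 40 + j40 → |·| = √(40²+40²) = √3200 ≈ 56.569, ∠ = arctan(40/40) ≈ 45.00°
pole (s+250): 250 + j40 → |·| = √(250²+40²) = √64100 ≈ 253.18, ∠ = arctan(40/250) ≈ 9.09°
|H| = 10 · 56.569 / 253.18 ≈ 2.2343
Gain = 20 log₁₀(2.2343) ≈ 6.98 dB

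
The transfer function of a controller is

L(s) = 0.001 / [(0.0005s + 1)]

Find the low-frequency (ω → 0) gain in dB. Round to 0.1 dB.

L(0) = 0.001 · 1 / 1 = 0.001
20 log₁₀(0.001) ≈ -60.00 dB

-60.0 dB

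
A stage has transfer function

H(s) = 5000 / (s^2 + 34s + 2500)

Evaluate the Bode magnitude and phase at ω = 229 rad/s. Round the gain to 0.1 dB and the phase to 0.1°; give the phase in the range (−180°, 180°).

-20.1 dB, -171.1°

At s = jω = j229:
quadratic: (j229)² + 34·j229 + 2500 = -49941 + j7786 → |·| ≈ 50544, ∠ ≈ 171.14°
|H| = 5000 / 50544 ≈ 0.098924
Gain = 20 log₁₀(0.098924) ≈ -20.09 dB
∠H = 0.00° − 171.14° = -171.14°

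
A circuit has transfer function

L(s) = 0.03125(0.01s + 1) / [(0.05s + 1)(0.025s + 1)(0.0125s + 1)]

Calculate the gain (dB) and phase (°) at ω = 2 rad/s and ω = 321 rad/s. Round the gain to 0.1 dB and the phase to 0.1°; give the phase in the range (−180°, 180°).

ω = 2: -30.2 dB, -8.9°; ω = 321: -74.2 dB, -172.6°

At ω = 2 rad/s:
zero (1 + j2·0.01) = 1 + j0.02 → |·| ≈ 1.0002, ∠ ≈ 1.15°
pole (1 + j2·0.05) = 1 + j0.1 → |·| ≈ 1.005, ∠ ≈ 5.71°
pole (1 + j2·0.025) = 1 + j0.05 → |·| ≈ 1.0012, ∠ ≈ 2.86°
pole (1 + j2·0.0125) = 1 + j0.025 → |·| ≈ 1.0003, ∠ ≈ 1.43°
|L| = 0.03125 · 1.0002 / (1.005 · 1.0012 · 1.0003) ≈ 0.031054
Gain = 20 log₁₀(0.031054) ≈ -30.16 dB
∠L = (1.15°) − (5.71° + 2.86° + 1.43°) = -8.85°

At ω = 321 rad/s:
zero (1 + j321·0.01) = 1 + j3.21 → |·| ≈ 3.3622, ∠ ≈ 72.70°
pole (1 + j321·0.05) = 1 + j16.05 → |·| ≈ 16.081, ∠ ≈ 86.43°
pole (1 + j321·0.025) = 1 + j8.025 → |·| ≈ 8.0871, ∠ ≈ 82.90°
pole (1 + j321·0.0125) = 1 + j4.0125 → |·| ≈ 4.1352, ∠ ≈ 76.01°
|L| = 0.03125 · 3.3622 / (16.081 · 8.0871 · 4.1352) ≈ 0.00019538
Gain = 20 log₁₀(0.00019538) ≈ -74.18 dB
∠L = (72.70°) − (86.43° + 82.90° + 76.01°) = -172.64°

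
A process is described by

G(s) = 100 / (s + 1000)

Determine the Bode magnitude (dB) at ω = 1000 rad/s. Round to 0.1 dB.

At s = jω = j1000:
pole (s+1000): 1000 + j1000 → |·| = √(1000²+1000²) = √2000000 ≈ 1414.2, ∠ = arctan(1000/1000) ≈ 45.00°
|G| = 100 / 1414.2 ≈ 0.070711
Gain = 20 log₁₀(0.070711) ≈ -23.01 dB

-23.0 dB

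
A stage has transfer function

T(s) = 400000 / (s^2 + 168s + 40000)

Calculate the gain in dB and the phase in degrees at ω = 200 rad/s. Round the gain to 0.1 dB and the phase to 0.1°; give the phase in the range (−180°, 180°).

At s = jω = j200:
quadratic: (j200)² + 168·j200 + 40000 = 0 + j33600 → |·| ≈ 33600, ∠ ≈ 90.00°
|T| = 400000 / 33600 ≈ 11.905
Gain = 20 log₁₀(11.905) ≈ 21.51 dB
∠T = 0.00° − 90.00° = -90.00°

21.5 dB, -90.0°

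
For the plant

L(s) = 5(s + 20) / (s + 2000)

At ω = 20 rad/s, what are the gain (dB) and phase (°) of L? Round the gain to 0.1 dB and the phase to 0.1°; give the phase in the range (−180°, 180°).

-23.0 dB, 44.4°

At s = jω = j20:
zero (s+20): 20 + j20 → |·| = √(20²+20²) = √800 ≈ 28.284, ∠ = arctan(20/20) ≈ 45.00°
pole (s+2000): 2000 + j20 → |·| = √(2000²+20²) = √4000400 ≈ 2000.1, ∠ = arctan(20/2000) ≈ 0.57°
|L| = 5 · 28.284 / 2000.1 ≈ 0.070706
Gain = 20 log₁₀(0.070706) ≈ -23.01 dB
∠L = 45.00° − 0.57° = 44.43°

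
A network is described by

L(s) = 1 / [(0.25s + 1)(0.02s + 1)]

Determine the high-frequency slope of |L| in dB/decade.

-40 dB/decade

Each pole contributes −20 dB/decade at high frequency; each zero contributes +20 dB/decade.
Net: 0 zero(s) − 2 pole(s) → -40 dB/decade.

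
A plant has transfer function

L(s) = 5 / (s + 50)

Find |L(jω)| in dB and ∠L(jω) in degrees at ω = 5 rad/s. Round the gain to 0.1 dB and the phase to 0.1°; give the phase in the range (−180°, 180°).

Substitute s = j5:
Numerator: 5 = 5 + j0
Denominator: (j5) + 50 = 50 + j5
|N| = √(5² + 0²) ≈ 5, ∠N ≈ 0.00°
|D| = √(50² + 5²) ≈ 50.249, ∠D ≈ 5.71°
|L| = 5 / 50.249 ≈ 0.099504
Gain = 20 log₁₀(0.099504) ≈ -20.04 dB
∠L = 0.00° − 5.71° = -5.71°

-20.0 dB, -5.7°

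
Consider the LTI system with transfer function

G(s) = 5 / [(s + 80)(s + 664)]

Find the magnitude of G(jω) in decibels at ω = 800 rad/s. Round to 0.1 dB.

At s = jω = j800:
pole (s+80): 80 + j800 → |·| = √(80²+800²) = √646400 ≈ 803.99, ∠ = arctan(800/80) ≈ 84.29°
pole (s+664): 664 + j800 → |·| = √(664²+800²) = √1080896 ≈ 1039.7, ∠ = arctan(800/664) ≈ 50.31°
|G| = 5 / 8.3591e+05 ≈ 5.9815e-06
Gain = 20 log₁₀(5.9815e-06) ≈ -104.46 dB

-104.5 dB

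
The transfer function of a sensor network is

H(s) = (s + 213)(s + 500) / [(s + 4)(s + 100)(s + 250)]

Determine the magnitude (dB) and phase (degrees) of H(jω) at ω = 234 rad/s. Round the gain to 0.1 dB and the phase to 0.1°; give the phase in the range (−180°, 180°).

At s = jω = j234:
zero (s+213): 213 + j234 → |·| = √(213²+234²) = √100125 ≈ 316.43, ∠ = arctan(234/213) ≈ 47.69°
zero (s+500): 500 + j234 → |·| = √(500²+234²) = √304756 ≈ 552.05, ∠ = arctan(234/500) ≈ 25.08°
pole (s+4): 4 + j234 → |·| = √(4²+234²) = √54772 ≈ 234.03, ∠ = arctan(234/4) ≈ 89.02°
pole (s+100): 100 + j234 → |·| = √(100²+234²) = √64756 ≈ 254.47, ∠ = arctan(234/100) ≈ 66.86°
pole (s+250): 250 + j234 → |·| = √(250²+234²) = √117256 ≈ 342.43, ∠ = arctan(234/250) ≈ 43.11°
|H| = 1 · 1.7469e+05 / 2.0393e+07 ≈ 0.0085662
Gain = 20 log₁₀(0.0085662) ≈ -41.34 dB
∠H = 72.77° − 198.99° = -126.22°

-41.3 dB, -126.2°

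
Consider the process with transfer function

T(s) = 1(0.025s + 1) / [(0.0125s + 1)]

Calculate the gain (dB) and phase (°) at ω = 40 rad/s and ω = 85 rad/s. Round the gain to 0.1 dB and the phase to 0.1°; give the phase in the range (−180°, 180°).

At ω = 40 rad/s:
zero (1 + j40·0.025) = 1 + j1 → |·| ≈ 1.4142, ∠ ≈ 45.00°
pole (1 + j40·0.0125) = 1 + j0.5 → |·| ≈ 1.118, ∠ ≈ 26.57°
|T| = 1 · 1.4142 / (1.118) ≈ 1.2649
Gain = 20 log₁₀(1.2649) ≈ 2.04 dB
∠T = (45.00°) − (26.57°) = 18.43°

At ω = 85 rad/s:
zero (1 + j85·0.025) = 1 + j2.125 → |·| ≈ 2.3485, ∠ ≈ 64.80°
pole (1 + j85·0.0125) = 1 + j1.0625 → |·| ≈ 1.4591, ∠ ≈ 46.74°
|T| = 1 · 2.3485 / (1.4591) ≈ 1.6096
Gain = 20 log₁₀(1.6096) ≈ 4.13 dB
∠T = (64.80°) − (46.74°) = 18.06°

ω = 40: 2.0 dB, 18.4°; ω = 85: 4.1 dB, 18.1°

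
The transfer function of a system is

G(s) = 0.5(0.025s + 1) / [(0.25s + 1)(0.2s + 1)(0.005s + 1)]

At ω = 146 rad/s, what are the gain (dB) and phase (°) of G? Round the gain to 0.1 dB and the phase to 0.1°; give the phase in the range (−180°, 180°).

At ω = 146 rad/s:
zero (1 + j146·0.025) = 1 + j3.65 → |·| ≈ 3.7845, ∠ ≈ 74.68°
pole (1 + j146·0.25) = 1 + j36.5 → |·| ≈ 36.514, ∠ ≈ 88.43°
pole (1 + j146·0.2) = 1 + j29.2 → |·| ≈ 29.217, ∠ ≈ 88.04°
pole (1 + j146·0.005) = 1 + j0.73 → |·| ≈ 1.2381, ∠ ≈ 36.13°
|G| = 0.5 · 3.7845 / (36.514 · 29.217 · 1.2381) ≈ 0.0014326
Gain = 20 log₁₀(0.0014326) ≈ -56.88 dB
∠G = (74.68°) − (88.43° + 88.04° + 36.13°) = -137.92°

-56.9 dB, -137.9°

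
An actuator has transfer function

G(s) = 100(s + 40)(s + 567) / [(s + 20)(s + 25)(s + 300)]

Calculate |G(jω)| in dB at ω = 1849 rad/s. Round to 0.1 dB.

At s = jω = j1849:
zero (s+40): 40 + j1849 → |·| = √(40²+1849²) = √3420401 ≈ 1849.4, ∠ = arctan(1849/40) ≈ 88.76°
zero (s+567): 567 + j1849 → |·| = √(567²+1849²) = √3740290 ≈ 1934, ∠ = arctan(1849/567) ≈ 72.95°
pole (s+20): 20 + j1849 → |·| = √(20²+1849²) = √3419201 ≈ 1849.1, ∠ = arctan(1849/20) ≈ 89.38°
pole (s+25): 25 + j1849 → |·| = √(25²+1849²) = √3419426 ≈ 1849.2, ∠ = arctan(1849/25) ≈ 89.23°
pole (s+300): 300 + j1849 → |·| = √(300²+1849²) = √3508801 ≈ 1873.2, ∠ = arctan(1849/300) ≈ 80.78°
|G| = 100 · 3.5767e+06 / 6.4051e+09 ≈ 0.055841
Gain = 20 log₁₀(0.055841) ≈ -25.06 dB

-25.1 dB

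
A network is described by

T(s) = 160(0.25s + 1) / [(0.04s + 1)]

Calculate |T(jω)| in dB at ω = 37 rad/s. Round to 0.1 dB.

58.4 dB

At ω = 37 rad/s:
zero (1 + j37·0.25) = 1 + j9.25 → |·| ≈ 9.3039, ∠ ≈ 83.83°
pole (1 + j37·0.04) = 1 + j1.48 → |·| ≈ 1.7862, ∠ ≈ 55.95°
|T| = 160 · 9.3039 / (1.7862) ≈ 833.4
Gain = 20 log₁₀(833.4) ≈ 58.42 dB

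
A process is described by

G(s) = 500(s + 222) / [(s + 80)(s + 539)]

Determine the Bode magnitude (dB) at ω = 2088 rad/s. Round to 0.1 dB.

At s = jω = j2088:
zero (s+222): 222 + j2088 → |·| = √(222²+2088²) = √4409028 ≈ 2099.8, ∠ = arctan(2088/222) ≈ 83.93°
pole (s+80): 80 + j2088 → |·| = √(80²+2088²) = √4366144 ≈ 2089.5, ∠ = arctan(2088/80) ≈ 87.81°
pole (s+539): 539 + j2088 → |·| = √(539²+2088²) = √4650265 ≈ 2156.4, ∠ = arctan(2088/539) ≈ 75.53°
|G| = 500 · 2099.8 / 4.5058e+06 ≈ 0.23301
Gain = 20 log₁₀(0.23301) ≈ -12.65 dB

-12.7 dB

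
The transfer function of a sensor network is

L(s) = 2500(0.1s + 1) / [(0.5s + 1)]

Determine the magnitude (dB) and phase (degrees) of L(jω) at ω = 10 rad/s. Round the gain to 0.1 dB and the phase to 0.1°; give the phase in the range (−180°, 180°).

At ω = 10 rad/s:
zero (1 + j10·0.1) = 1 + j1 → |·| ≈ 1.4142, ∠ ≈ 45.00°
pole (1 + j10·0.5) = 1 + j5 → |·| ≈ 5.099, ∠ ≈ 78.69°
|L| = 2500 · 1.4142 / (5.099) ≈ 693.37
Gain = 20 log₁₀(693.37) ≈ 56.82 dB
∠L = (45.00°) − (78.69°) = -33.69°

56.8 dB, -33.7°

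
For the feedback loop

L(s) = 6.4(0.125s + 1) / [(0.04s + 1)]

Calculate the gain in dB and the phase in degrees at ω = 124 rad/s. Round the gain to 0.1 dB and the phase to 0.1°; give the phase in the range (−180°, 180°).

At ω = 124 rad/s:
zero (1 + j124·0.125) = 1 + j15.5 → |·| ≈ 15.532, ∠ ≈ 86.31°
pole (1 + j124·0.04) = 1 + j4.96 → |·| ≈ 5.0598, ∠ ≈ 78.60°
|L| = 6.4 · 15.532 / (5.0598) ≈ 19.646
Gain = 20 log₁₀(19.646) ≈ 25.87 dB
∠L = (86.31°) − (78.60°) = 7.71°

25.9 dB, 7.7°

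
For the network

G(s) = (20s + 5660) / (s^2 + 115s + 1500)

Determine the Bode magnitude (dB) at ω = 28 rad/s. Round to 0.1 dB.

4.7 dB

Substitute s = j28:
Numerator: 20(j28) + 5660 = 5660 + j560
Denominator: (j28)^2 + 115(j28) + 1500 = 716 + j3220
|N| = √(5660² + 560²) ≈ 5687.6, ∠N ≈ 5.65°
|D| = √(716² + 3220²) ≈ 3298.6, ∠D ≈ 77.46°
|G| = 5687.6 / 3298.6 ≈ 1.7242
Gain = 20 log₁₀(1.7242) ≈ 4.73 dB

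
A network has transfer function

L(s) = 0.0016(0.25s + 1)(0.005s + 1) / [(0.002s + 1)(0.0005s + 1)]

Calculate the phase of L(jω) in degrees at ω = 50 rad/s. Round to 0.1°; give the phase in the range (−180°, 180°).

At ω = 50 rad/s:
zero (1 + j50·0.25) = 1 + j12.5 → |·| ≈ 12.54, ∠ ≈ 85.43°
zero (1 + j50·0.005) = 1 + j0.25 → |·| ≈ 1.0308, ∠ ≈ 14.04°
pole (1 + j50·0.002) = 1 + j0.1 → |·| ≈ 1.005, ∠ ≈ 5.71°
pole (1 + j50·0.0005) = 1 + j0.025 → |·| ≈ 1.0003, ∠ ≈ 1.43°
∠L = (85.43° + 14.04°) − (5.71° + 1.43°) = 92.33°

92.3°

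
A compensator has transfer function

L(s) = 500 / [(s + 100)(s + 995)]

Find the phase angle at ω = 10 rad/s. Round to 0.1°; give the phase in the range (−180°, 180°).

At s = jω = j10:
pole (s+100): 100 + j10 → |·| = √(100²+10²) = √10100 ≈ 100.5, ∠ = arctan(10/100) ≈ 5.71°
pole (s+995): 995 + j10 → |·| = √(995²+10²) = √990125 ≈ 995.05, ∠ = arctan(10/995) ≈ 0.58°
∠L = 0.00° − 6.29° = -6.29°

-6.3°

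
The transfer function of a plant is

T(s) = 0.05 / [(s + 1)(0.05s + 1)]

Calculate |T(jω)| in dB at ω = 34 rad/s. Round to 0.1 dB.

At ω = 34 rad/s:
pole (1 + j34·1) = 1 + j34 → |·| ≈ 34.015, ∠ ≈ 88.32°
pole (1 + j34·0.05) = 1 + j1.7 → |·| ≈ 1.9723, ∠ ≈ 59.53°
|T| = 0.05 · 1 / (34.015 · 1.9723) ≈ 0.00074529
Gain = 20 log₁₀(0.00074529) ≈ -62.55 dB

-62.6 dB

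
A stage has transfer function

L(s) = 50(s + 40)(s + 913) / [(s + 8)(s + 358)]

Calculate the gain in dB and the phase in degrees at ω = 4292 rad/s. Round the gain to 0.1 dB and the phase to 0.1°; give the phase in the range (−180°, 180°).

At s = jω = j4292:
zero (s+40): 40 + j4292 → |·| = √(40²+4292²) = √18422864 ≈ 4292.2, ∠ = arctan(4292/40) ≈ 89.47°
zero (s+913): 913 + j4292 → |·| = √(913²+4292²) = √19254833 ≈ 4388, ∠ = arctan(4292/913) ≈ 77.99°
pole (s+8): 8 + j4292 → |·| = √(8²+4292²) = √18421328 ≈ 4292, ∠ = arctan(4292/8) ≈ 89.89°
pole (s+358): 358 + j4292 → |·| = √(358²+4292²) = √18549428 ≈ 4306.9, ∠ = arctan(4292/358) ≈ 85.23°
|L| = 50 · 1.8834e+07 / 1.8485e+07 ≈ 50.944
Gain = 20 log₁₀(50.944) ≈ 34.14 dB
∠L = 167.46° − 175.12° = -7.66°

34.1 dB, -7.7°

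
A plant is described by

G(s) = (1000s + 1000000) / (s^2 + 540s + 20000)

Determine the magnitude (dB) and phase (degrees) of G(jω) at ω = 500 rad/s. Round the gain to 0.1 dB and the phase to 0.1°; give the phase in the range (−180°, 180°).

Substitute s = j500:
Numerator: 1000(j500) + 1000000 = 1000000 + j500000
Denominator: (j500)^2 + 540(j500) + 20000 = -230000 + j270000
|N| = √(1000000² + 500000²) ≈ 1.118e+06, ∠N ≈ 26.57°
|D| = √(230000² + 270000²) ≈ 3.5468e+05, ∠D ≈ 130.43°
|G| = 1.118e+06 / 3.5468e+05 ≈ 3.1521
Gain = 20 log₁₀(3.1521) ≈ 9.97 dB
∠G = 26.57° − 130.43° = -103.86°

10.0 dB, -103.9°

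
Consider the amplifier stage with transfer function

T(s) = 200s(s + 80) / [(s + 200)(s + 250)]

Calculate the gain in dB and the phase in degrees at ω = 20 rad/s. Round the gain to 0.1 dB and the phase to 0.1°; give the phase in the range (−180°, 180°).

At s = jω = j20:
zero (s+80): 80 + j20 → |·| = √(80²+20²) = √6800 ≈ 82.462, ∠ = arctan(20/80) ≈ 14.04°
zero at origin: s = j20 → |·| = 20, ∠ = 90.00°
pole (s+200): 200 + j20 → |·| = √(200²+20²) = √40400 ≈ 201, ∠ = arctan(20/200) ≈ 5.71°
pole (s+250): 250 + j20 → |·| = √(250²+20²) = √62900 ≈ 250.8, ∠ = arctan(20/250) ≈ 4.57°
|T| = 200 · 1649.2 / 50411 ≈ 6.543
Gain = 20 log₁₀(6.543) ≈ 16.32 dB
∠T = 104.04° − 10.28° = 93.76°

16.3 dB, 93.8°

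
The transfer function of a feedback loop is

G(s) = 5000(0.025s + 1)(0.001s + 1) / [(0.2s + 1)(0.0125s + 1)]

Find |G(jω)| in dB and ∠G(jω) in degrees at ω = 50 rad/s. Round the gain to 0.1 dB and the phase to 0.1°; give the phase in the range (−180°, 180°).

56.6 dB, -62.1°

At ω = 50 rad/s:
zero (1 + j50·0.025) = 1 + j1.25 → |·| ≈ 1.6008, ∠ ≈ 51.34°
zero (1 + j50·0.001) = 1 + j0.05 → |·| ≈ 1.0012, ∠ ≈ 2.86°
pole (1 + j50·0.2) = 1 + j10 → |·| ≈ 10.05, ∠ ≈ 84.29°
pole (1 + j50·0.0125) = 1 + j0.625 → |·| ≈ 1.1792, ∠ ≈ 32.01°
|G| = 5000 · 1.6008 · 1.0012 / (10.05 · 1.1792) ≈ 676.2
Gain = 20 log₁₀(676.2) ≈ 56.60 dB
∠G = (51.34° + 2.86°) − (84.29° + 32.01°) = -62.10°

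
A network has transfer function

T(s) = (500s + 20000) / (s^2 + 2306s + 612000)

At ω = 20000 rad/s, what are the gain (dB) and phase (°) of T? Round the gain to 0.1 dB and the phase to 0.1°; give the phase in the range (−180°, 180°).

Substitute s = j20000:
Numerator: 500(j20000) + 20000 = 20000 + j10000000
Denominator: (j20000)^2 + 2306(j20000) + 612000 = -399388000 + j46120000
|N| = √(20000² + 10000000²) ≈ 1e+07, ∠N ≈ 89.89°
|D| = √(399388000² + 46120000²) ≈ 4.0204e+08, ∠D ≈ 173.41°
|T| = 1e+07 / 4.0204e+08 ≈ 0.024873
Gain = 20 log₁₀(0.024873) ≈ -32.09 dB
∠T = 89.89° − 173.41° = -83.52°

-32.1 dB, -83.5°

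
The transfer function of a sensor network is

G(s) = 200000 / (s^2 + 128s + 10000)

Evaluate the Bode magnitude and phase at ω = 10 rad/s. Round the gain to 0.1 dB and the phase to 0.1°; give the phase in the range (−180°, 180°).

At s = jω = j10:
quadratic: (j10)² + 128·j10 + 10000 = 9900 + j1280 → |·| ≈ 9982.4, ∠ ≈ 7.37°
|G| = 200000 / 9982.4 ≈ 20.035
Gain = 20 log₁₀(20.035) ≈ 26.04 dB
∠G = 0.00° − 7.37° = -7.37°

26.0 dB, -7.4°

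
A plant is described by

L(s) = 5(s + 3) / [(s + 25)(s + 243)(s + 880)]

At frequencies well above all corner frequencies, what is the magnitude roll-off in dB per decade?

Each pole contributes −20 dB/decade at high frequency; each zero contributes +20 dB/decade.
Net: 1 zero(s) − 3 pole(s) → -40 dB/decade.

-40 dB/decade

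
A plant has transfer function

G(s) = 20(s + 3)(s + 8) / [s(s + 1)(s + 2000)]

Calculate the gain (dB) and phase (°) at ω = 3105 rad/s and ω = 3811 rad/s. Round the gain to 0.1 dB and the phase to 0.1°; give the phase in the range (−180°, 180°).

ω = 3105: -45.3 dB, -57.4°; ω = 3811: -46.7 dB, -62.5°

At s = jω = j3105:
zero (s+3): 3 + j3105 → |·| = √(3²+3105²) = √9641034 ≈ 3105, ∠ = arctan(3105/3) ≈ 89.94°
zero (s+8): 8 + j3105 → |·| = √(8²+3105²) = √9641089 ≈ 3105, ∠ = arctan(3105/8) ≈ 89.85°
pole (s+1): 1 + j3105 → |·| = √(1²+3105²) = √9641026 ≈ 3105, ∠ = arctan(3105/1) ≈ 89.98°
pole (s+2000): 2000 + j3105 → |·| = √(2000²+3105²) = √13641025 ≈ 3693.4, ∠ = arctan(3105/2000) ≈ 57.21°
pole at origin: |s| = 3105, ∠ = 90.00° (in denominator)
|G| = 20 · 9.641e+06 / 3.5608e+10 ≈ 0.0054151
Gain = 20 log₁₀(0.0054151) ≈ -45.33 dB
∠G = 179.79° − 237.19° = -57.40°

At s = jω = j3811:
zero (s+3): 3 + j3811 → |·| = √(3²+3811²) = √14523730 ≈ 3811, ∠ = arctan(3811/3) ≈ 89.95°
zero (s+8): 8 + j3811 → |·| = √(8²+3811²) = √14523785 ≈ 3811, ∠ = arctan(3811/8) ≈ 89.88°
pole (s+1): 1 + j3811 → |·| = √(1²+3811²) = √14523722 ≈ 3811, ∠ = arctan(3811/1) ≈ 89.98°
pole (s+2000): 2000 + j3811 → |·| = √(2000²+3811²) = √18523721 ≈ 4303.9, ∠ = arctan(3811/2000) ≈ 62.31°
pole at origin: |s| = 3811, ∠ = 90.00° (in denominator)
|G| = 20 · 1.4524e+07 / 6.2509e+10 ≈ 0.004647
Gain = 20 log₁₀(0.004647) ≈ -46.66 dB
∠G = 179.83° − 242.29° = -62.46°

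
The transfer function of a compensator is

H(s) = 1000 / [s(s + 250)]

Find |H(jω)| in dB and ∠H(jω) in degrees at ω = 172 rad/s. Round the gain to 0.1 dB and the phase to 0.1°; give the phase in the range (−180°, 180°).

-34.4 dB, -124.5°

At s = jω = j172:
pole (s+250): 250 + j172 → |·| = √(250²+172²) = √92084 ≈ 303.45, ∠ = arctan(172/250) ≈ 34.53°
pole at origin: |s| = 172, ∠ = 90.00° (in denominator)
|H| = 1000 / 52193 ≈ 0.01916
Gain = 20 log₁₀(0.01916) ≈ -34.35 dB
∠H = 0.00° − 124.53° = -124.53°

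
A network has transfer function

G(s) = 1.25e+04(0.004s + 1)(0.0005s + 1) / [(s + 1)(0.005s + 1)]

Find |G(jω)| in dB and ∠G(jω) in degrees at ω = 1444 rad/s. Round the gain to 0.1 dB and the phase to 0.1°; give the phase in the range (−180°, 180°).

At ω = 1444 rad/s:
zero (1 + j1444·0.004) = 1 + j5.776 → |·| ≈ 5.8619, ∠ ≈ 80.18°
zero (1 + j1444·0.0005) = 1 + j0.722 → |·| ≈ 1.2334, ∠ ≈ 35.83°
pole (1 + j1444·1) = 1 + j1444 → |·| ≈ 1444, ∠ ≈ 89.96°
pole (1 + j1444·0.005) = 1 + j7.22 → |·| ≈ 7.2889, ∠ ≈ 82.11°
|G| = 1.25e+04 · 5.8619 · 1.2334 / (1444 · 7.2889) ≈ 8.5866
Gain = 20 log₁₀(8.5866) ≈ 18.68 dB
∠G = (80.18° + 35.83°) − (89.96° + 82.11°) = -56.06°

18.7 dB, -56.1°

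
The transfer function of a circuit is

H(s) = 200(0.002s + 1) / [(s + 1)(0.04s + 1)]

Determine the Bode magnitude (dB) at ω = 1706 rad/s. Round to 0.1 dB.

-44.3 dB

At ω = 1706 rad/s:
zero (1 + j1706·0.002) = 1 + j3.412 → |·| ≈ 3.5555, ∠ ≈ 73.67°
pole (1 + j1706·1) = 1 + j1706 → |·| ≈ 1706, ∠ ≈ 89.97°
pole (1 + j1706·0.04) = 1 + j68.24 → |·| ≈ 68.247, ∠ ≈ 89.16°
|H| = 200 · 3.5555 / (1706 · 68.247) ≈ 0.0061076
Gain = 20 log₁₀(0.0061076) ≈ -44.28 dB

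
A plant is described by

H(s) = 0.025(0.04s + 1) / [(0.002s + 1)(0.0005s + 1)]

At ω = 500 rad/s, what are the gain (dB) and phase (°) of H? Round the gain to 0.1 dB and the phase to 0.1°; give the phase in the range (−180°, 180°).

-9.3 dB, 28.1°

At ω = 500 rad/s:
zero (1 + j500·0.04) = 1 + j20 → |·| ≈ 20.025, ∠ ≈ 87.14°
pole (1 + j500·0.002) = 1 + j1 → |·| ≈ 1.4142, ∠ ≈ 45.00°
pole (1 + j500·0.0005) = 1 + j0.25 → |·| ≈ 1.0308, ∠ ≈ 14.04°
|H| = 0.025 · 20.025 / (1.4142 · 1.0308) ≈ 0.34342
Gain = 20 log₁₀(0.34342) ≈ -9.28 dB
∠H = (87.14°) − (45.00° + 14.04°) = 28.10°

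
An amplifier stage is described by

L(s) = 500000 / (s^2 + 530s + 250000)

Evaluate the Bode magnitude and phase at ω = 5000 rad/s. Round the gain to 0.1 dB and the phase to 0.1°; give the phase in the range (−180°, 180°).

At s = jω = j5000:
quadratic: (j5000)² + 530·j5000 + 250000 = -24750000 + j2650000 → |·| ≈ 2.4891e+07, ∠ ≈ 173.89°
|L| = 500000 / 2.4891e+07 ≈ 0.020088
Gain = 20 log₁₀(0.020088) ≈ -33.94 dB
∠L = 0.00° − 173.89° = -173.89°

-33.9 dB, -173.9°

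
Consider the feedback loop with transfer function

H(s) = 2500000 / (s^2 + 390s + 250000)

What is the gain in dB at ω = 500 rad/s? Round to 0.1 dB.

At s = jω = j500:
quadratic: (j500)² + 390·j500 + 250000 = 0 + j195000 → |·| ≈ 1.95e+05, ∠ ≈ 90.00°
|H| = 2500000 / 1.95e+05 ≈ 12.821
Gain = 20 log₁₀(12.821) ≈ 22.16 dB

22.2 dB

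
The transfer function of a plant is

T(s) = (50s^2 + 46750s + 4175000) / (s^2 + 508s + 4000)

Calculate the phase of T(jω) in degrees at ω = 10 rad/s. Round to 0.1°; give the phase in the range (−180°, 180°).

-46.1°

Substitute s = j10:
Numerator: 50(j10)^2 + 46750(j10) + 4175000 = 4170000 + j467500
Denominator: (j10)^2 + 508(j10) + 4000 = 3900 + j5080
|N| = √(4170000² + 467500²) ≈ 4.1961e+06, ∠N ≈ 6.40°
|D| = √(3900² + 5080²) ≈ 6404.4, ∠D ≈ 52.49°
∠T = 6.40° − 52.49° = -46.09°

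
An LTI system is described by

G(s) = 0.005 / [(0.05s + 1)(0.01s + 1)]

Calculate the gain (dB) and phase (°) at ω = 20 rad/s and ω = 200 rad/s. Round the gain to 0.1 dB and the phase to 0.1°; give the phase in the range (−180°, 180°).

ω = 20: -49.2 dB, -56.3°; ω = 200: -73.1 dB, -147.7°

At ω = 20 rad/s:
pole (1 + j20·0.05) = 1 + j1 → |·| ≈ 1.4142, ∠ ≈ 45.00°
pole (1 + j20·0.01) = 1 + j0.2 → |·| ≈ 1.0198, ∠ ≈ 11.31°
|G| = 0.005 · 1 / (1.4142 · 1.0198) ≈ 0.0034669
Gain = 20 log₁₀(0.0034669) ≈ -49.20 dB
∠G = (0°) − (45.00° + 11.31°) = -56.31°

At ω = 200 rad/s:
pole (1 + j200·0.05) = 1 + j10 → |·| ≈ 10.05, ∠ ≈ 84.29°
pole (1 + j200·0.01) = 1 + j2 → |·| ≈ 2.2361, ∠ ≈ 63.43°
|G| = 0.005 · 1 / (10.05 · 2.2361) ≈ 0.00022249
Gain = 20 log₁₀(0.00022249) ≈ -73.05 dB
∠G = (0°) − (84.29° + 63.43°) = -147.72°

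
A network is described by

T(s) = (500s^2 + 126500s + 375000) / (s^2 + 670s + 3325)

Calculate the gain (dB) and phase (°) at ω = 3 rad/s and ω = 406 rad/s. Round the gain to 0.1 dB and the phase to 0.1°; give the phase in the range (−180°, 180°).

ω = 3: 42.7 dB, 14.5°; ω = 406: 49.7 dB, 27.3°

Substitute s = j3:
Numerator: 500(j3)^2 + 126500(j3) + 375000 = 370500 + j379500
Denominator: (j3)^2 + 670(j3) + 3325 = 3316 + j2010
|N| = √(370500² + 379500²) ≈ 5.3037e+05, ∠N ≈ 45.69°
|D| = √(3316² + 2010²) ≈ 3877.6, ∠D ≈ 31.22°
|T| = 5.3037e+05 / 3877.6 ≈ 136.78
Gain = 20 log₁₀(136.78) ≈ 42.72 dB
∠T = 45.69° − 31.22° = 14.47°

Substitute s = j406:
Numerator: 500(j406)^2 + 126500(j406) + 375000 = -82043000 + j51359000
Denominator: (j406)^2 + 670(j406) + 3325 = -161511 + j272020
|N| = √(82043000² + 51359000²) ≈ 9.6793e+07, ∠N ≈ 147.95°
|D| = √(161511² + 272020²) ≈ 3.1636e+05, ∠D ≈ 120.70°
|T| = 9.6793e+07 / 3.1636e+05 ≈ 305.96
Gain = 20 log₁₀(305.96) ≈ 49.71 dB
∠T = 147.95° − 120.70° = 27.25°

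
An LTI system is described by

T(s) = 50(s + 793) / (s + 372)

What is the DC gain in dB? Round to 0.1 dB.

40.6 dB

T(0) = 50·793 / (372) ≈ 106.59
20 log₁₀(106.59) ≈ 40.55 dB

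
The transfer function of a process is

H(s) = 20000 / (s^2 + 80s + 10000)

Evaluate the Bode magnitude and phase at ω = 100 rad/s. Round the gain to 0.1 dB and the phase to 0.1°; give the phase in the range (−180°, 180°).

At s = jω = j100:
quadratic: (j100)² + 80·j100 + 10000 = 0 + j8000 → |·| ≈ 8000, ∠ ≈ 90.00°
|H| = 20000 / 8000 ≈ 2.5
Gain = 20 log₁₀(2.5) ≈ 7.96 dB
∠H = 0.00° − 90.00° = -90.00°

8.0 dB, -90.0°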